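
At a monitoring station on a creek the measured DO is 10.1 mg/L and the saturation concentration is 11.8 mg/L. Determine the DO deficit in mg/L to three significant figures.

D = C_s − C = 11.8 − 10.1 = 1.70 mg/L.

D ≈ 1.70 mg/L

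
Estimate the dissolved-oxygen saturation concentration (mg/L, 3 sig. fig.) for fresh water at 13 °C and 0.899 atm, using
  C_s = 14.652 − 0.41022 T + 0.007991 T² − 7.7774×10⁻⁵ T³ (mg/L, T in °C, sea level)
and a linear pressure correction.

At sea level: C_s = 14.652 − 0.41022×13 + 0.007991×13² − 7.7774×10⁻⁵×13³ = 10.50 mg/L.
Pressure correction: C_s' = 10.50 × 0.899 = 9.438 mg/L.

C_s ≈ 9.44 mg/L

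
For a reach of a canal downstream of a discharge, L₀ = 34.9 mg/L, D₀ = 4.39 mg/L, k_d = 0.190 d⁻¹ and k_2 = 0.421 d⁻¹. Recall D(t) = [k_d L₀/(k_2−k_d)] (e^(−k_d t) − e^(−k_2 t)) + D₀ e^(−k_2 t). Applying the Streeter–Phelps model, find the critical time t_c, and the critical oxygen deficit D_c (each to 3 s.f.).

With k_2/k_d = 2.216 and 1 − D₀(k_2−k_d)/(k_d L₀) = 0.8471,
t_c = ln(2.216 × 0.8471) / (0.421 − 0.190) = ln(1.877) / 0.2310 = 0.6296/0.2310 = 2.726 d.
L(t_c) = L₀ e^(−k_d t_c) = 34.9 × 0.5958 = 20.79 mg/L, and at the critical point k_2 D_c = k_d L, so D_c = (0.190/0.421) × 20.79 = 9.384 mg/L.

t_c ≈ 2.73 d; D_c ≈ 9.38 mg/L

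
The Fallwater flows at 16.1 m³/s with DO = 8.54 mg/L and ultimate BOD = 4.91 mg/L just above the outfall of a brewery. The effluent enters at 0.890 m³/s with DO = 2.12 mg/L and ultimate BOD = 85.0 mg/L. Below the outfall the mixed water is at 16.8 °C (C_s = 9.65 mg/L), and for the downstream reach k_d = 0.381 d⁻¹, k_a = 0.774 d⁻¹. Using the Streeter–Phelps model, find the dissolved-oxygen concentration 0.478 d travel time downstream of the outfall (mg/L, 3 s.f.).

Mixed DO = (16.1×8.54 + 0.890×2.12)/(16.1+0.890) = 139.4/16.99 = 8.204 mg/L.
Mixed L₀ = (16.1×4.91 + 0.890×85.0)/(16.99) = 154.7/16.99 = 9.105 mg/L.
Initial deficit D₀ = C_s − DO₀ = 9.65 − 8.204 = 1.446 mg/L.
D(0.478) = [0.381×9.105/(0.774−0.381)](e^(−0.381×0.478) − e^(−0.774×0.478)) + 1.446 e^(−0.774×0.478)
= 8.827 × (0.8335 − 0.6908) + 1.446 × 0.6908 = 2.259 mg/L.
DO = 9.65 − 2.259 = 7.391 mg/L.

DO ≈ 7.39 mg/L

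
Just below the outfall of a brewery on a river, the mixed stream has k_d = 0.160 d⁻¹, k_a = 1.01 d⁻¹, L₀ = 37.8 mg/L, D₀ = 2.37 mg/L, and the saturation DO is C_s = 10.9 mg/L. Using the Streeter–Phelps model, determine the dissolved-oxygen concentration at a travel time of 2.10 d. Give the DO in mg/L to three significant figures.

DO ≈ 6.38 mg/L

k_d L₀/(k_a−k_d) = 0.160×37.8/(1.01−0.160) = 6.048/0.8500 = 7.115 mg/L.
e^(−k_d t) = e^(−0.160×2.100) = 0.7146; e^(−k_a t) = e^(−1.01×2.100) = 0.1199.
D = 7.115 × (0.7146 − 0.1199) + 2.37 × 0.1199 = 4.232 + 0.2842 = 4.516 mg/L.
DO = C_s − D = 10.9 − 4.516 = 6.384 mg/L.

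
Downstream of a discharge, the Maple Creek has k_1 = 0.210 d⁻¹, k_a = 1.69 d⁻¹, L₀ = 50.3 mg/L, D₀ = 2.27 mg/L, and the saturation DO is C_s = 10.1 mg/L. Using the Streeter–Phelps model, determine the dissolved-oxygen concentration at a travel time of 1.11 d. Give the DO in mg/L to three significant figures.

DO ≈ 5.19 mg/L

k_1 L₀/(k_a−k_1) = 0.210×50.3/(1.69−0.210) = 10.56/1.480 = 7.137 mg/L.
e^(−k_1 t) = e^(−0.210×1.110) = 0.7921; e^(−k_a t) = e^(−1.69×1.110) = 0.1532.
D = 7.137 × (0.7921 − 0.1532) + 2.27 × 0.1532 = 4.560 + 0.3478 = 4.907 mg/L.
DO = C_s − D = 10.1 − 4.907 = 5.193 mg/L.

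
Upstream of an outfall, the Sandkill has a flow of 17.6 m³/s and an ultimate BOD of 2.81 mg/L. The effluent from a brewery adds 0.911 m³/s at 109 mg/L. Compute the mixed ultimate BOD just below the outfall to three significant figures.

8.04 mg/L

Flow-weighted mixing: C = (Q_r C_r + Q_w C_w)/(Q_r + Q_w)
= (17.6×2.81 + 0.911×109)/(17.6 + 0.911) = 148.8/18.51 = 8.036 mg/L.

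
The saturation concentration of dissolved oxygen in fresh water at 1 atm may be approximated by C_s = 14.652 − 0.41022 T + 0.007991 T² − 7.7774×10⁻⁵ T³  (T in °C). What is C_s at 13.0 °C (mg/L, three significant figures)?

C_s ≈ 10.5 mg/L

C_s = 14.652 − 0.41022×13.0 + 0.007991×13.0² − 7.7774×10⁻⁵×13.0³ = 10.50 mg/L.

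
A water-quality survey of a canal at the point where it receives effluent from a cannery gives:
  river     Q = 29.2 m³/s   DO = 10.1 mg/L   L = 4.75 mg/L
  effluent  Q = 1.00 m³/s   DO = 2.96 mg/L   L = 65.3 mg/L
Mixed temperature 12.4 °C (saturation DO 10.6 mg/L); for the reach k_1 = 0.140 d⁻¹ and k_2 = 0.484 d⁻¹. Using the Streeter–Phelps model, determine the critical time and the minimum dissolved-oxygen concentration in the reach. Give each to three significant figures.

Mixed DO = (29.2×10.1 + 1.00×2.96)/(29.2+1.00) = 297.9/30.20 = 9.864 mg/L.
Mixed L₀ = (29.2×4.75 + 1.00×65.3)/(30.20) = 204.0/30.20 = 6.755 mg/L.
Initial deficit D₀ = C_s − DO₀ = 10.6 − 9.864 = 0.7364 mg/L.
t_c = (1/0.3440) ln[(0.484/0.140)(1 − 0.7364×0.3440/(0.140×6.755))] = 2.907 × ln(2.531) = 2.700 d.
D_c = (0.140/0.484) × 6.755 × e^(−0.140×2.700) = 0.2893 × 6.755 × 0.6853 = 1.339 mg/L.
Minimum DO = 10.6 − 1.339 = 9.261 mg/L.

t_c ≈ 2.70 d; minimum DO ≈ 9.26 mg/L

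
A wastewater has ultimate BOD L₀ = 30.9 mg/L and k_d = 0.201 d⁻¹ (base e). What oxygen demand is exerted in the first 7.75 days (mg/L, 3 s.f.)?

y_t = L₀(1 − e^(−k_d t)) = 30.9 × (1 − e^(−0.201×7.75))
= 30.9 × (1 − 0.2106) = 30.9 × 0.7894 = 24.39 mg/L.

y ≈ 24.4 mg/L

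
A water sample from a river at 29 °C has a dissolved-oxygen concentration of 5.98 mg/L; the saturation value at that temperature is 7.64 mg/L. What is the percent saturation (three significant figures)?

% saturation = C/C_s × 100 = 5.98/7.64 × 100 = 78.3 %.

78.3 % saturation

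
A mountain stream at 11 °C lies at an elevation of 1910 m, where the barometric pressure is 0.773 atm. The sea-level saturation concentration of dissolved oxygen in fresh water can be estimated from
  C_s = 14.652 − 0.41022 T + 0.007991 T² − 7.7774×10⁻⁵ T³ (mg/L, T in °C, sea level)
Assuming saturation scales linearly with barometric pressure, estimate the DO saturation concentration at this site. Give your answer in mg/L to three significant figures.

At sea level: C_s = 14.652 − 0.41022×11 + 0.007991×11² − 7.7774×10⁻⁵×11³ = 11.00 mg/L.
Pressure correction: C_s' = 11.00 × 0.773 = 8.505 mg/L.

C_s ≈ 8.51 mg/L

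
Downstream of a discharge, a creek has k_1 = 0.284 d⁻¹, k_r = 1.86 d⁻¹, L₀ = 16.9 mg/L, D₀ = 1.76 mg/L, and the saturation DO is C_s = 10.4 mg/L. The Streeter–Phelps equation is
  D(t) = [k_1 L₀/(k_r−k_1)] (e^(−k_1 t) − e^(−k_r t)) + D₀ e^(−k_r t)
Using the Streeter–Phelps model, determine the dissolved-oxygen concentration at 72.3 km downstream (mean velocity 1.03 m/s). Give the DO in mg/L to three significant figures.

Travel time t = x/v = 72.3 km / (1.03 m/s) = 72300 m / 1.03 m/s = 70190 s = 0.8124 d.
k_1 L₀/(k_r−k_1) = 0.284×16.9/(1.86−0.284) = 4.800/1.576 = 3.045 mg/L.
e^(−k_1 t) = e^(−0.284×0.8124) = 0.7940; e^(−k_r t) = e^(−1.86×0.8124) = 0.2207.
D = 3.045 × (0.7940 − 0.2207) + 1.76 × 0.2207 = 1.746 + 0.3884 = 2.134 mg/L.
DO = C_s − D = 10.4 − 2.134 = 8.266 mg/L.

DO ≈ 8.27 mg/L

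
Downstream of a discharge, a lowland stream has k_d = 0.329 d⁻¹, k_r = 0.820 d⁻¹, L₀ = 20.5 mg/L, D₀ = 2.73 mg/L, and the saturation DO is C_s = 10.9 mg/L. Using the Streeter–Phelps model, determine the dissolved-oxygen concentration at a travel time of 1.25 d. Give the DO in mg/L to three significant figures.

k_d L₀/(k_r−k_d) = 0.329×20.5/(0.820−0.329) = 6.745/0.4910 = 13.74 mg/L.
e^(−k_d t) = e^(−0.329×1.250) = 0.6628; e^(−k_r t) = e^(−0.820×1.250) = 0.3588.
D = 13.74 × (0.6628 − 0.3588) + 2.73 × 0.3588 = 4.176 + 0.9795 = 5.156 mg/L.
DO = C_s − D = 10.9 − 5.156 = 5.744 mg/L.

DO ≈ 5.74 mg/L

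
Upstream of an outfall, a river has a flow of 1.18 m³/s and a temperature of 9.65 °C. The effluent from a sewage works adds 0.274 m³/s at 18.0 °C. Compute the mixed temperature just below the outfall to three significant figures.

11.2 °C

Flow-weighted mixing: C = (Q_r C_r + Q_w C_w)/(Q_r + Q_w)
= (1.18×9.65 + 0.274×18.0)/(1.18 + 0.274) = 16.32/1.454 = 11.22 °C.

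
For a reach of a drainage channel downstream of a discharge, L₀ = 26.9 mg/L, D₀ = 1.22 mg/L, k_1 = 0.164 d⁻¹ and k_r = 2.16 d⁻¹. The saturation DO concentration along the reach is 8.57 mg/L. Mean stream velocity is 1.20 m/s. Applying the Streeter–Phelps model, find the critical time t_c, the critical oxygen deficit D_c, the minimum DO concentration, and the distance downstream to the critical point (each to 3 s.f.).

At the critical point dD/dt = 0, so k_1 L₀ e^(−k_1 t) = k_r D. Substituting D(t) from the Streeter–Phelps equation and solving for t gives
t_c = ln[(k_r/k_1)(1 − D₀(k_r−k_1)/(k_1 L₀))] / (k_r−k_1).
Here k_r−k_1 = 1.996 d⁻¹ and 1 − D₀(k_r−k_1)/(k_1 L₀) = 1 − 1.22×1.996/(0.164×26.9) = 0.4480, so
t_c = ln(13.17 × 0.4480) / 1.996 = 1.775 / 1.996 = 0.8893 d.
D_c = (k_1/k_r) L₀ e^(−k_1 t_c) = (0.164/2.16) × 26.9 × e^(−0.164×0.8893) = 0.07593 × 26.9 × 0.8643 = 1.765 mg/L.
Minimum DO = C_s − D_c = 8.57 − 1.765 = 6.805 mg/L.
x_c = v t_c = 1.20 m/s × 0.8893 d × 86400 s/d = 92200 m ≈ 92.2 km.

t_c ≈ 0.889 d; D_c ≈ 1.77 mg/L; min DO ≈ 6.80 mg/L; x_c ≈ 92.2 km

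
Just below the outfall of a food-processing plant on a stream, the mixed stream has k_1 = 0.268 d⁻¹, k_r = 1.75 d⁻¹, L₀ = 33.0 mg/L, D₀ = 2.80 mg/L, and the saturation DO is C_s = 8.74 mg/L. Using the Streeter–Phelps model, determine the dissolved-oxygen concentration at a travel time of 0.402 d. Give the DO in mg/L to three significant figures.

DO ≈ 4.95 mg/L

k_1 L₀/(k_r−k_1) = 0.268×33.0/(1.75−0.268) = 8.844/1.482 = 5.968 mg/L.
e^(−k_1 t) = e^(−0.268×0.4020) = 0.8979; e^(−k_r t) = e^(−1.75×0.4020) = 0.4949.
D = 5.968 × (0.8979 − 0.4949) + 2.80 × 0.4949 = 2.405 + 1.386 = 3.791 mg/L.
DO = C_s − D = 8.74 − 3.791 = 4.949 mg/L.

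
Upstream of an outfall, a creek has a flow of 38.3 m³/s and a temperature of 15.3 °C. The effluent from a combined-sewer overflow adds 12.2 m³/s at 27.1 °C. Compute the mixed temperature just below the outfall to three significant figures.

Flow-weighted mixing: C = (Q_r C_r + Q_w C_w)/(Q_r + Q_w)
= (38.3×15.3 + 12.2×27.1)/(38.3 + 12.2) = 916.6/50.50 = 18.15 °C.

18.2 °C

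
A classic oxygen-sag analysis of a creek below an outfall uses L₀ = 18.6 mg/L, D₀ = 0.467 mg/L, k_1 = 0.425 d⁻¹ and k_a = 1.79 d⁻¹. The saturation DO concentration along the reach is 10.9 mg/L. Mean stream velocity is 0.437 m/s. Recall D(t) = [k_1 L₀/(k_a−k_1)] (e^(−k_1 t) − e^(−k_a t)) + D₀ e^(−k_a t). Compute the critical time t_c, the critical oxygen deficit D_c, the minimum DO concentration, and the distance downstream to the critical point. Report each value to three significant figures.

t_c ≈ 0.992 d; D_c ≈ 2.90 mg/L; min DO ≈ 8.00 mg/L; x_c ≈ 37.4 km

With k_a/k_1 = 4.212 and 1 − D₀(k_a−k_1)/(k_1 L₀) = 0.9194,
t_c = ln(4.212 × 0.9194) / (1.79 − 0.425) = ln(3.872) / 1.365 = 1.354/1.365 = 0.9918 d.
D_c = (k_1/k_a) L₀ e^(−k_1 t_c) = (0.425/1.79) × 18.6 × e^(−0.425×0.9918) = 0.2374 × 18.6 × 0.6561 = 2.897 mg/L.
Minimum DO = C_s − D_c = 10.9 − 2.897 = 8.003 mg/L.
x_c = v t_c = 0.437 m/s × 0.9918 d × 86400 s/d = 37450 m ≈ 37.4 km.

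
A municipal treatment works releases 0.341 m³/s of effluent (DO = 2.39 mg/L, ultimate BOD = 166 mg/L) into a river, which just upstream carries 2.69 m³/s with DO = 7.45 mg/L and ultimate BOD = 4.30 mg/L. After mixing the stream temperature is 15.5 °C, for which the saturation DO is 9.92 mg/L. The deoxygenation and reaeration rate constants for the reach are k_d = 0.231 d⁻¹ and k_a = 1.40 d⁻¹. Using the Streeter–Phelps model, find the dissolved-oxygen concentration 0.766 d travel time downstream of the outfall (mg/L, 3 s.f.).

DO ≈ 6.68 mg/L

Mixed DO = (2.69×7.45 + 0.341×2.39)/(2.69+0.341) = 20.86/3.031 = 6.881 mg/L.
Mixed L₀ = (2.69×4.30 + 0.341×166)/(3.031) = 68.17/3.031 = 22.49 mg/L.
Initial deficit D₀ = C_s − DO₀ = 9.92 − 6.881 = 3.039 mg/L.
D(0.766) = [0.231×22.49/(1.40−0.231)](e^(−0.231×0.766) − e^(−1.40×0.766)) + 3.039 e^(−1.40×0.766)
= 4.445 × (0.8378 − 0.3422) + 3.039 × 0.3422 = 3.243 mg/L.
DO = 9.92 − 3.243 = 6.677 mg/L.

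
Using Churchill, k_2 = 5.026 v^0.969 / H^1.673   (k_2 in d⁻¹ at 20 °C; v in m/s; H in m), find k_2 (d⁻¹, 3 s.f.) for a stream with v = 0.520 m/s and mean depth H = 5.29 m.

k_2 = 5.026 × 0.520^0.969 / 5.29^1.673 = 5.026 × 0.5306 / 16.23 = 0.1643 d⁻¹.

k_2 ≈ 0.164 d⁻¹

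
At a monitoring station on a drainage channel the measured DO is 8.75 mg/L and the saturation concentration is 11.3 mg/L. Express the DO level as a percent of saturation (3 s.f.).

% saturation = C/C_s × 100 = 8.75/11.3 × 100 = 77.4 %.

77.4 % saturation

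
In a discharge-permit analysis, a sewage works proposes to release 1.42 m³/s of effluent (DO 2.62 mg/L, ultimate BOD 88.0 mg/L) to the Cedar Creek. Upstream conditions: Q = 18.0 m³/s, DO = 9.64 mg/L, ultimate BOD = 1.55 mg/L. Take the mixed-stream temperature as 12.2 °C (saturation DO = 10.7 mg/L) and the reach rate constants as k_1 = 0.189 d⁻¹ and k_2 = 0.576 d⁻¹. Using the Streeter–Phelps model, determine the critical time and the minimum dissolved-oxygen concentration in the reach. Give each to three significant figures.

Mixed DO = (18.0×9.64 + 1.42×2.62)/(18.0+1.42) = 177.2/19.42 = 9.127 mg/L.
Mixed L₀ = (18.0×1.55 + 1.42×88.0)/(19.42) = 152.9/19.42 = 7.871 mg/L.
Initial deficit D₀ = C_s − DO₀ = 10.7 − 9.127 = 1.573 mg/L.
t_c = (1/0.3870) ln[(0.576/0.189)(1 − 1.573×0.3870/(0.189×7.871))] = 2.584 × ln(1.800) = 1.519 d.
D_c = (0.189/0.576) × 7.871 × e^(−0.189×1.519) = 0.3281 × 7.871 × 0.7504 = 1.938 mg/L.
Minimum DO = 10.7 − 1.938 = 8.762 mg/L.

t_c ≈ 1.52 d; minimum DO ≈ 8.76 mg/L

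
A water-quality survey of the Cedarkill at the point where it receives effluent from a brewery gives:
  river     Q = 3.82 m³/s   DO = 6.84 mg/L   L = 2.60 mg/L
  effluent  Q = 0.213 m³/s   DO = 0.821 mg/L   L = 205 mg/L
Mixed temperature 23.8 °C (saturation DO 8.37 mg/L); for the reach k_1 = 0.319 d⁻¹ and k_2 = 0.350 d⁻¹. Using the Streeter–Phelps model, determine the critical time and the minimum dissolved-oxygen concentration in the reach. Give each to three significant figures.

Mixed DO = (3.82×6.84 + 0.213×0.821)/(3.82+0.213) = 26.30/4.033 = 6.522 mg/L.
Mixed L₀ = (3.82×2.60 + 0.213×205)/(4.033) = 53.60/4.033 = 13.29 mg/L.
Initial deficit D₀ = C_s − DO₀ = 8.37 − 6.522 = 1.848 mg/L.
t_c = (1/0.03100) ln[(0.350/0.319)(1 − 1.848×0.03100/(0.319×13.29))] = 32.26 × ln(1.082) = 2.553 d.
D_c = (0.319/0.350) × 13.29 × e^(−0.319×2.553) = 0.9114 × 13.29 × 0.4429 = 5.365 mg/L.
Minimum DO = 8.37 − 5.365 = 3.005 mg/L.

t_c ≈ 2.55 d; minimum DO ≈ 3.01 mg/L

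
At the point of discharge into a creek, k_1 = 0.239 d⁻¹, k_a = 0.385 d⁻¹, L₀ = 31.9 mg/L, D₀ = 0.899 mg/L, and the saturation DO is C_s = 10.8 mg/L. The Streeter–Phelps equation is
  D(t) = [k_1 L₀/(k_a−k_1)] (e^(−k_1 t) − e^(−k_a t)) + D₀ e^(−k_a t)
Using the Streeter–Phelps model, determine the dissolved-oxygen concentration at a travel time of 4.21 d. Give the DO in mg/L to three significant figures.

DO ≈ 1.86 mg/L

k_1 L₀/(k_a−k_1) = 0.239×31.9/(0.385−0.239) = 7.624/0.1460 = 52.22 mg/L.
e^(−k_1 t) = e^(−0.239×4.210) = 0.3656; e^(−k_a t) = e^(−0.385×4.210) = 0.1977.
D = 52.22 × (0.3656 − 0.1977) + 0.899 × 0.1977 = 8.767 + 0.1778 = 8.944 mg/L.
DO = C_s − D = 10.8 − 8.944 = 1.856 mg/L.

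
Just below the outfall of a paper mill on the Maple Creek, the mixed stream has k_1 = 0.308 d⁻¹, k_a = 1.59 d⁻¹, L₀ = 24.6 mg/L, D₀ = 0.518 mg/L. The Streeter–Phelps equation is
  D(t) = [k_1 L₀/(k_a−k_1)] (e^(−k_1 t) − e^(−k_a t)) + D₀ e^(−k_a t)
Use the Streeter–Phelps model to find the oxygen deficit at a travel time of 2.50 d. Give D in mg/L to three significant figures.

D ≈ 2.64 mg/L

k_1 L₀/(k_a−k_1) = 0.308×24.6/(1.59−0.308) = 7.577/1.282 = 5.910 mg/L.
e^(−k_1 t) = e^(−0.308×2.500) = 0.4630; e^(−k_a t) = e^(−1.59×2.500) = 0.01878.
D = 5.910 × (0.4630 − 0.01878) + 0.518 × 0.01878 = 2.625 + 0.009728 = 2.635 mg/L.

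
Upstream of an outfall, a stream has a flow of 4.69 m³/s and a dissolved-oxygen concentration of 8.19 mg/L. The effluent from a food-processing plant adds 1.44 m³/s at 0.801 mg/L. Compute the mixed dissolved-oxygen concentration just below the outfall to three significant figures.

6.45 mg/L

Flow-weighted mixing: C = (Q_r C_r + Q_w C_w)/(Q_r + Q_w)
= (4.69×8.19 + 1.44×0.801)/(4.69 + 1.44) = 39.56/6.130 = 6.454 mg/L.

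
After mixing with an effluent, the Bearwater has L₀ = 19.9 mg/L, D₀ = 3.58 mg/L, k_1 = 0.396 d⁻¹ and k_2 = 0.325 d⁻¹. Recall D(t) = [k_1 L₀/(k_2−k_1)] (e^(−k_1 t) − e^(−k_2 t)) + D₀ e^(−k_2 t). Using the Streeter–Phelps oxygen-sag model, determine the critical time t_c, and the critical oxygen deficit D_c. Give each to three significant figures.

t_c ≈ 2.34 d; D_c ≈ 9.61 mg/L

At the critical point dD/dt = 0, so k_1 L₀ e^(−k_1 t) = k_2 D. Substituting D(t) from the Streeter–Phelps equation and solving for t gives
t_c = ln[(k_2/k_1)(1 − D₀(k_2−k_1)/(k_1 L₀))] / (k_2−k_1).
Here k_2−k_1 = -0.07100 d⁻¹ and 1 − D₀(k_2−k_1)/(k_1 L₀) = 1 − 3.58×-0.07100/(0.396×19.9) = 1.032, so
t_c = ln(0.8207 × 1.032) / -0.07100 = -0.1658 / -0.07100 = 2.336 d.
D_c = (k_1/k_2) L₀ e^(−k_1 t_c) = (0.396/0.325) × 19.9 × e^(−0.396×2.336) = 1.218 × 19.9 × 0.3965 = 9.615 mg/L.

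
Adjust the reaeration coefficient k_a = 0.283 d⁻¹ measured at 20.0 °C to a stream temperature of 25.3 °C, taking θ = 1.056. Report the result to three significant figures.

k_a(T₂) = k_a(T₁) · θ^(T₂−T₁) = 0.283 × 1.056^(25.3−20.0)
= 0.283 × 1.056^5.30 = 0.283 × 1.335 = 0.3778 d⁻¹.

k_a ≈ 0.378 d⁻¹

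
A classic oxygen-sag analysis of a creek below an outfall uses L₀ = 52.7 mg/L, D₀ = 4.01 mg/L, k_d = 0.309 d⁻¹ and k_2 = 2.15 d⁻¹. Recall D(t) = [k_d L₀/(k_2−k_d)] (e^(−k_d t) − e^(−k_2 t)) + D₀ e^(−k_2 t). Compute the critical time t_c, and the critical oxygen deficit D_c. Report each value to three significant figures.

t_c ≈ 0.726 d; D_c ≈ 6.05 mg/L

t_c = [1/(k_2−k_d)] ln[(k_2/k_d)(1 − D₀(k_2−k_d)/(k_d L₀))]
= [1/(2.15−0.309)] ln[(2.15/0.309)(1 − 4.01×1.841/(0.309×52.7))]
= (1/1.841) ln[6.958 × 0.5467] = 0.5432 × ln(3.804) = 0.5432 × 1.336 = 0.7257 d.
L(t_c) = L₀ e^(−k_d t_c) = 52.7 × 0.7991 = 42.11 mg/L, and at the critical point k_2 D_c = k_d L, so D_c = (0.309/2.15) × 42.11 = 6.053 mg/L.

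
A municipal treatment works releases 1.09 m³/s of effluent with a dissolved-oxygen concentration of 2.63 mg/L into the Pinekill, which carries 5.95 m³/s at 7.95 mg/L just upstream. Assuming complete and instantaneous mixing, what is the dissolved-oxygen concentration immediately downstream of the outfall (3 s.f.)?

Flow-weighted mixing: C = (Q_r C_r + Q_w C_w)/(Q_r + Q_w)
= (5.95×7.95 + 1.09×2.63)/(5.95 + 1.09) = 50.17/7.040 = 7.126 mg/L.

7.13 mg/L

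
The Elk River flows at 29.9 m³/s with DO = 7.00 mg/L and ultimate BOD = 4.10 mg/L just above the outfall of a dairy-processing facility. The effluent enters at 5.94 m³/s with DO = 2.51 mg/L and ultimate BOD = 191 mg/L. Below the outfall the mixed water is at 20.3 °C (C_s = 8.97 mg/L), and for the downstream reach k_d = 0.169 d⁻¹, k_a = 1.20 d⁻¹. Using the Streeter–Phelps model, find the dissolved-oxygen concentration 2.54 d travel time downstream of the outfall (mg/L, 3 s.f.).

Mixed DO = (29.9×7.00 + 5.94×2.51)/(29.9+5.94) = 224.2/35.84 = 6.256 mg/L.
Mixed L₀ = (29.9×4.10 + 5.94×191)/(35.84) = 1257/35.84 = 35.08 mg/L.
Initial deficit D₀ = C_s − DO₀ = 8.97 − 6.256 = 2.714 mg/L.
D(2.54) = [0.169×35.08/(1.20−0.169)](e^(−0.169×2.54) − e^(−1.20×2.54)) + 2.714 e^(−1.20×2.54)
= 5.750 × (0.6510 − 0.04745) + 2.714 × 0.04745 = 3.599 mg/L.
DO = 8.97 − 3.599 = 5.371 mg/L.

DO ≈ 5.37 mg/L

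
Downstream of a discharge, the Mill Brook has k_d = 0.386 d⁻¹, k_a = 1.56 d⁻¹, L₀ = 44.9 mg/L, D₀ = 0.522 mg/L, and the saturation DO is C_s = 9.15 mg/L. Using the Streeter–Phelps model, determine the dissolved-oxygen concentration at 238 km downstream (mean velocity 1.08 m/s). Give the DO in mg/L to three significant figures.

DO ≈ 3.90 mg/L

Travel time t = x/v = 238 km / (1.08 m/s) = 238000 m / 1.08 m/s = 220400 s = 2.551 d.
k_d L₀/(k_a−k_d) = 0.386×44.9/(1.56−0.386) = 17.33/1.174 = 14.76 mg/L.
e^(−k_d t) = e^(−0.386×2.551) = 0.3736; e^(−k_a t) = e^(−1.56×2.551) = 0.01871.
D = 14.76 × (0.3736 − 0.01871) + 0.522 × 0.01871 = 5.239 + 0.009765 = 5.249 mg/L.
DO = C_s − D = 9.15 − 5.249 = 3.901 mg/L.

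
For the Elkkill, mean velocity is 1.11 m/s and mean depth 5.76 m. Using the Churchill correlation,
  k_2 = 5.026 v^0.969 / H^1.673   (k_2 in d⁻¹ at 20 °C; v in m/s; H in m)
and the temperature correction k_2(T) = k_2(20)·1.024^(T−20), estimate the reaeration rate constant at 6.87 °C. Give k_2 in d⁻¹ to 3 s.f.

k_2 ≈ 0.218 d⁻¹

k_2(20) = 5.026 × 1.11^0.969 / 5.76^1.673 = 5.026 × 1.106 / 18.71 = 0.2971 d⁻¹.
k_2(6.87) = 0.2971 × 1.024^(6.87−20) = 0.2971 × 0.7324 = 0.2176 d⁻¹.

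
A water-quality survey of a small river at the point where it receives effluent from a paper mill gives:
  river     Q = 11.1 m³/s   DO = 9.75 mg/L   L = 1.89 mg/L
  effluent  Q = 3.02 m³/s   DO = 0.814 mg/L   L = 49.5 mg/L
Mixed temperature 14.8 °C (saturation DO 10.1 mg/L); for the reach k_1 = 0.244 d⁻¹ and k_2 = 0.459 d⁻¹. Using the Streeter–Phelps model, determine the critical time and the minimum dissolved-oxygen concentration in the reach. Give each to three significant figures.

Mixed DO = (11.1×9.75 + 3.02×0.814)/(11.1+3.02) = 110.7/14.12 = 7.839 mg/L.
Mixed L₀ = (11.1×1.89 + 3.02×49.5)/(14.12) = 170.5/14.12 = 12.07 mg/L.
Initial deficit D₀ = C_s − DO₀ = 10.1 − 7.839 = 2.261 mg/L.
t_c = (1/0.2150) ln[(0.459/0.244)(1 − 2.261×0.2150/(0.244×12.07))] = 4.651 × ln(1.571) = 2.100 d.
D_c = (0.244/0.459) × 12.07 × e^(−0.244×2.100) = 0.5316 × 12.07 × 0.5990 = 3.845 mg/L.
Minimum DO = 10.1 − 3.845 = 6.255 mg/L.

t_c ≈ 2.10 d; minimum DO ≈ 6.26 mg/L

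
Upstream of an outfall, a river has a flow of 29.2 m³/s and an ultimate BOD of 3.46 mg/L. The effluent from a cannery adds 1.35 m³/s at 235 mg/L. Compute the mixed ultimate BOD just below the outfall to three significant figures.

Flow-weighted mixing: C = (Q_r C_r + Q_w C_w)/(Q_r + Q_w)
= (29.2×3.46 + 1.35×235)/(29.2 + 1.35) = 418.3/30.55 = 13.69 mg/L.

13.7 mg/L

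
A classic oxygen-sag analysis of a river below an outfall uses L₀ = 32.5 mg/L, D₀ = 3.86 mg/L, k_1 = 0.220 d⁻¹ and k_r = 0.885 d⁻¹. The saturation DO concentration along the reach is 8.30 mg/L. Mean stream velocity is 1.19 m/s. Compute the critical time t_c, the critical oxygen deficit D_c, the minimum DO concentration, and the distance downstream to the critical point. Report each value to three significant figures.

With k_r/k_1 = 4.023 and 1 − D₀(k_r−k_1)/(k_1 L₀) = 0.6410,
t_c = ln(4.023 × 0.6410) / (0.885 − 0.220) = ln(2.579) / 0.6650 = 0.9472/0.6650 = 1.424 d.
L(t_c) = L₀ e^(−k_1 t_c) = 32.5 × 0.7310 = 23.76 mg/L, and at the critical point k_r D_c = k_1 L, so D_c = (0.220/0.885) × 23.76 = 5.906 mg/L.
Minimum DO = C_s − D_c = 8.30 − 5.906 = 2.394 mg/L.
x_c = v t_c = 1.19 m/s × 1.424 d × 86400 s/d = 146500 m ≈ 146 km.

t_c ≈ 1.42 d; D_c ≈ 5.91 mg/L; min DO ≈ 2.39 mg/L; x_c ≈ 146 km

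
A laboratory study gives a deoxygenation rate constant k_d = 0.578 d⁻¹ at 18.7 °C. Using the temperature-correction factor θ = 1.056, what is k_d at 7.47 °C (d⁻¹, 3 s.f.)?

k_d ≈ 0.313 d⁻¹

k_d(T₂) = k_d(T₁) · θ^(T₂−T₁) = 0.578 × 1.056^(7.47−18.7)
= 0.578 × 1.056^-11.2 = 0.578 × 0.5423 = 0.3135 d⁻¹.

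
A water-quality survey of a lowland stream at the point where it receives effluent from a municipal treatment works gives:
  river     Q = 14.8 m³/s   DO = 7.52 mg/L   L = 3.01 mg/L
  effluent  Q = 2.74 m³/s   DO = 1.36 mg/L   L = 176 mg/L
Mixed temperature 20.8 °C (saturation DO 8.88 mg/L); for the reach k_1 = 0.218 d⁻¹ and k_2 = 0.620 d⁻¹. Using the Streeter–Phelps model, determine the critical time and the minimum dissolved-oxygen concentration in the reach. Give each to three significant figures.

t_c ≈ 2.22 d; minimum DO ≈ 2.37 mg/L

Mixed DO = (14.8×7.52 + 2.74×1.36)/(14.8+2.74) = 115.0/17.54 = 6.558 mg/L.
Mixed L₀ = (14.8×3.01 + 2.74×176)/(17.54) = 526.8/17.54 = 30.03 mg/L.
Initial deficit D₀ = C_s − DO₀ = 8.88 − 6.558 = 2.322 mg/L.
t_c = (1/0.4020) ln[(0.620/0.218)(1 − 2.322×0.4020/(0.218×30.03))] = 2.488 × ln(2.439) = 2.217 d.
D_c = (0.218/0.620) × 30.03 × e^(−0.218×2.217) = 0.3516 × 30.03 × 0.6167 = 6.512 mg/L.
Minimum DO = 8.88 − 6.512 = 2.368 mg/L.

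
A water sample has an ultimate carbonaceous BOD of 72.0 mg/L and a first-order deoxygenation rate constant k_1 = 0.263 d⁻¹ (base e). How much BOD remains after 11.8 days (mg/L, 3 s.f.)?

L_t = L₀ e^(−k_1 t) = 72.0 × e^(−0.263×11.8) = 72.0 × 0.04490 = 3.233 mg/L.

L ≈ 3.23 mg/L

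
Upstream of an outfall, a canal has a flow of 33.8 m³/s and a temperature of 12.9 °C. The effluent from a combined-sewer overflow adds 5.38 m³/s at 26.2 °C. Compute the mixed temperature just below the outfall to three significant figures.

14.7 °C

Flow-weighted mixing: C = (Q_r C_r + Q_w C_w)/(Q_r + Q_w)
= (33.8×12.9 + 5.38×26.2)/(33.8 + 5.38) = 577.0/39.18 = 14.73 °C.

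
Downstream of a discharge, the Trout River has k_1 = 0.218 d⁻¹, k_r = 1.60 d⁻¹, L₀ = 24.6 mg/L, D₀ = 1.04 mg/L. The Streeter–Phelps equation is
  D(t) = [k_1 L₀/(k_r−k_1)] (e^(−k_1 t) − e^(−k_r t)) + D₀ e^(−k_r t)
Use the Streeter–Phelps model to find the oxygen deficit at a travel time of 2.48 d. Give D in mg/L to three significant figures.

k_1 L₀/(k_r−k_1) = 0.218×24.6/(1.60−0.218) = 5.363/1.382 = 3.880 mg/L.
e^(−k_1 t) = e^(−0.218×2.480) = 0.5824; e^(−k_r t) = e^(−1.60×2.480) = 0.01891.
D = 3.880 × (0.5824 − 0.01891) + 1.04 × 0.01891 = 2.187 + 0.01967 = 2.206 mg/L.

D ≈ 2.21 mg/L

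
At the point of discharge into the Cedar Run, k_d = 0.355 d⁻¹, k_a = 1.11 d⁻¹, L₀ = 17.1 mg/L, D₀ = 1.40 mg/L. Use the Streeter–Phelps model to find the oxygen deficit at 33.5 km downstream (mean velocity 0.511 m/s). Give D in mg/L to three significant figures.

Travel time t = x/v = 33.5 km / (0.511 m/s) = 33500 m / 0.511 m/s = 65560 s = 0.7588 d.
k_d L₀/(k_a−k_d) = 0.355×17.1/(1.11−0.355) = 6.071/0.7550 = 8.040 mg/L.
e^(−k_d t) = e^(−0.355×0.7588) = 0.7639; e^(−k_a t) = e^(−1.11×0.7588) = 0.4307.
D = 8.040 × (0.7639 − 0.4307) + 1.40 × 0.4307 = 2.678 + 0.6030 = 3.281 mg/L.

D ≈ 3.28 mg/L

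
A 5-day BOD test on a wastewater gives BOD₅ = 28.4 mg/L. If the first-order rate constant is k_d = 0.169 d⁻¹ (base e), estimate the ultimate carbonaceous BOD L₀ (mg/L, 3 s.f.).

BOD₅ = L₀(1 − e^(−5k_d)) ⇒ L₀ = BOD₅ / (1 − e^(−5×0.169))
= 28.4 / (1 − 0.4296) = 28.4 / 0.5704 = 49.79 mg/L.

L₀ ≈ 49.8 mg/L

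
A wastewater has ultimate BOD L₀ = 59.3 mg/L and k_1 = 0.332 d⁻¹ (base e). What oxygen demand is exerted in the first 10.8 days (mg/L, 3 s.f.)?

y ≈ 57.7 mg/L

y_t = L₀(1 − e^(−k_1 t)) = 59.3 × (1 − e^(−0.332×10.8))
= 59.3 × (1 − 0.02772) = 59.3 × 0.9723 = 57.66 mg/L.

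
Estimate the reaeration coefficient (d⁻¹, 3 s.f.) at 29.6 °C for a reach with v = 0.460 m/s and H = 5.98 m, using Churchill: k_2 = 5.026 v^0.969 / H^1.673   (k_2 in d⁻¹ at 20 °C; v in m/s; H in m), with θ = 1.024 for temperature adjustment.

k_2(20) = 5.026 × 0.460^0.969 / 5.98^1.673 = 5.026 × 0.4712 / 19.93 = 0.1189 d⁻¹.
k_2(29.6) = 0.1189 × 1.024^(29.6−20) = 0.1189 × 1.256 = 0.1492 d⁻¹.

k_2 ≈ 0.149 d⁻¹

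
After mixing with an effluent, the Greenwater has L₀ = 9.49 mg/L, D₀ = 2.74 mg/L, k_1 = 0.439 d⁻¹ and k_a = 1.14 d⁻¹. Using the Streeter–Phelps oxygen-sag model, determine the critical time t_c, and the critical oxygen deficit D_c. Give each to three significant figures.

With k_a/k_1 = 2.597 and 1 − D₀(k_a−k_1)/(k_1 L₀) = 0.5390,
t_c = ln(2.597 × 0.5390) / (1.14 − 0.439) = ln(1.400) / 0.7010 = 0.3362/0.7010 = 0.4796 d.
L(t_c) = L₀ e^(−k_1 t_c) = 9.49 × 0.8102 = 7.688 mg/L, and at the critical point k_a D_c = k_1 L, so D_c = (0.439/1.14) × 7.688 = 2.961 mg/L.

t_c ≈ 0.480 d; D_c ≈ 2.96 mg/L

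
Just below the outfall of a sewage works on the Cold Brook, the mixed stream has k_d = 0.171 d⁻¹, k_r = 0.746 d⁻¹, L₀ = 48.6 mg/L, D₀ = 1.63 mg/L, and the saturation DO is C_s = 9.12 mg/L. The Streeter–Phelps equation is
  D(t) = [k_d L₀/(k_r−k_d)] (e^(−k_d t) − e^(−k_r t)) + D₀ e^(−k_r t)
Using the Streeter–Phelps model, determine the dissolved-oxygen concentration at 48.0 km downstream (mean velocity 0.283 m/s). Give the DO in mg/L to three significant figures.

DO ≈ 1.75 mg/L

Travel time t = x/v = 48.0 km / (0.283 m/s) = 48000 m / 0.283 m/s = 169600 s = 1.963 d.
k_d L₀/(k_r−k_d) = 0.171×48.6/(0.746−0.171) = 8.311/0.5750 = 14.45 mg/L.
e^(−k_d t) = e^(−0.171×1.963) = 0.7148; e^(−k_r t) = e^(−0.746×1.963) = 0.2312.
D = 14.45 × (0.7148 − 0.2312) + 1.63 × 0.2312 = 6.990 + 0.3769 = 7.367 mg/L.
DO = C_s − D = 9.12 − 7.367 = 1.753 mg/L.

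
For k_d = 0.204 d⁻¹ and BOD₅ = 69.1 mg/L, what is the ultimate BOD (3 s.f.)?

L₀ ≈ 108 mg/L

BOD₅ = L₀(1 − e^(−5k_d)) ⇒ L₀ = BOD₅ / (1 − e^(−5×0.204))
= 69.1 / (1 − 0.3606) = 69.1 / 0.6394 = 108.1 mg/L.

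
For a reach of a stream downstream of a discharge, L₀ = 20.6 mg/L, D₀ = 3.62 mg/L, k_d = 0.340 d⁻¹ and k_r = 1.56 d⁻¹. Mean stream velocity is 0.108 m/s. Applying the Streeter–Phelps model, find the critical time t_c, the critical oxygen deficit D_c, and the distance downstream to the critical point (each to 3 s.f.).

At the critical point dD/dt = 0, so k_d L₀ e^(−k_d t) = k_r D. Substituting D(t) from the Streeter–Phelps equation and solving for t gives
t_c = ln[(k_r/k_d)(1 − D₀(k_r−k_d)/(k_d L₀))] / (k_r−k_d).
Here k_r−k_d = 1.220 d⁻¹ and 1 − D₀(k_r−k_d)/(k_d L₀) = 1 − 3.62×1.220/(0.340×20.6) = 0.3694, so
t_c = ln(4.588 × 0.3694) / 1.220 = 0.5277 / 1.220 = 0.4326 d.
D_c = (k_d/k_r) L₀ e^(−k_d t_c) = (0.340/1.56) × 20.6 × e^(−0.340×0.4326) = 0.2179 × 20.6 × 0.8632 = 3.876 mg/L.
x_c = v t_c = 0.108 m/s × 0.4326 d × 86400 s/d = 4036 m ≈ 4.04 km.

t_c ≈ 0.433 d; D_c ≈ 3.88 mg/L; x_c ≈ 4.04 km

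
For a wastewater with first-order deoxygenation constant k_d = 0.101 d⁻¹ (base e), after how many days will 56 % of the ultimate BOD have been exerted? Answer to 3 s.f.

y/L₀ = 1 − e^(−k_d t) = 0.56 ⇒ e^(−k_d t) = 0.440
t = −ln(0.440) / 0.101 = 0.8210 / 0.101 = 8.129 d.

t ≈ 8.13 d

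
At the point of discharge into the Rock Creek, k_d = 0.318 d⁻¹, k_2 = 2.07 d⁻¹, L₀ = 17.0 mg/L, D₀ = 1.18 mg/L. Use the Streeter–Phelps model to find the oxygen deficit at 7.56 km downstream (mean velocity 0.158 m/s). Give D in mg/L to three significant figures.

Travel time t = x/v = 7.56 km / (0.158 m/s) = 7560 m / 0.158 m/s = 47850 s = 0.5538 d.
k_d L₀/(k_2−k_d) = 0.318×17.0/(2.07−0.318) = 5.406/1.752 = 3.086 mg/L.
e^(−k_d t) = e^(−0.318×0.5538) = 0.8385; e^(−k_2 t) = e^(−2.07×0.5538) = 0.3178.
D = 3.086 × (0.8385 − 0.3178) + 1.18 × 0.3178 = 1.607 + 0.3750 = 1.982 mg/L.

D ≈ 1.98 mg/L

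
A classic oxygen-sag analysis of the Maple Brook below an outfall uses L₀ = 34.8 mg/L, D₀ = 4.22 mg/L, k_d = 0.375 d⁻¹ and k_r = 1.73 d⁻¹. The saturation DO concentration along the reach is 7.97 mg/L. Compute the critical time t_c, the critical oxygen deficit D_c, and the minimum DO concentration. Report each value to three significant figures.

t_c ≈ 0.703 d; D_c ≈ 5.80 mg/L; min DO ≈ 2.17 mg/L

t_c = [1/(k_r−k_d)] ln[(k_r/k_d)(1 − D₀(k_r−k_d)/(k_d L₀))]
= [1/(1.73−0.375)] ln[(1.73/0.375)(1 − 4.22×1.355/(0.375×34.8))]
= (1/1.355) ln[4.613 × 0.5618] = 0.7380 × ln(2.592) = 0.7380 × 0.9524 = 0.7029 d.
L(t_c) = L₀ e^(−k_d t_c) = 34.8 × 0.7683 = 26.74 mg/L, and at the critical point k_r D_c = k_d L, so D_c = (0.375/1.73) × 26.74 = 5.796 mg/L.
Minimum DO = C_s − D_c = 7.97 − 5.796 = 2.174 mg/L.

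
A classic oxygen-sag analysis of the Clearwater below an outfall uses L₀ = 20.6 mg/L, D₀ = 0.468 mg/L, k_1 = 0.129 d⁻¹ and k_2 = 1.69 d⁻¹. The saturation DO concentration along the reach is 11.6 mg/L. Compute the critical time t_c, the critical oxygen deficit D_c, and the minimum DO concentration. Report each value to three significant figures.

t_c ≈ 1.44 d; D_c ≈ 1.31 mg/L; min DO ≈ 10.3 mg/L

t_c = [1/(k_2−k_1)] ln[(k_2/k_1)(1 − D₀(k_2−k_1)/(k_1 L₀))]
= [1/(1.69−0.129)] ln[(1.69/0.129)(1 − 0.468×1.561/(0.129×20.6))]
= (1/1.561) ln[13.10 × 0.7251] = 0.6406 × ln(9.499) = 0.6406 × 2.251 = 1.442 d.
D_c = (k_1/k_2) L₀ e^(−k_1 t_c) = (0.129/1.69) × 20.6 × e^(−0.129×1.442) = 0.07633 × 20.6 × 0.8302 = 1.305 mg/L.
Minimum DO = C_s − D_c = 11.6 − 1.305 = 10.29 mg/L.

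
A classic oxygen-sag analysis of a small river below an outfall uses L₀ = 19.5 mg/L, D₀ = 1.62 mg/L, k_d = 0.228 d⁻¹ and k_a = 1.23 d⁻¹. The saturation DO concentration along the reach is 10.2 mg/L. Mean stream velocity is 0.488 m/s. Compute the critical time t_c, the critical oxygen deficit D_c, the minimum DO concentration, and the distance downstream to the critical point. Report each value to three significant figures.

At the critical point dD/dt = 0, so k_d L₀ e^(−k_d t) = k_a D. Substituting D(t) from the Streeter–Phelps equation and solving for t gives
t_c = ln[(k_a/k_d)(1 − D₀(k_a−k_d)/(k_d L₀))] / (k_a−k_d).
Here k_a−k_d = 1.002 d⁻¹ and 1 − D₀(k_a−k_d)/(k_d L₀) = 1 − 1.62×1.002/(0.228×19.5) = 0.6349, so
t_c = ln(5.395 × 0.6349) / 1.002 = 1.231 / 1.002 = 1.229 d.
D_c = (k_d/k_a) L₀ e^(−k_d t_c) = (0.228/1.23) × 19.5 × e^(−0.228×1.229) = 0.1854 × 19.5 × 0.7557 = 2.732 mg/L.
Minimum DO = C_s − D_c = 10.2 − 2.732 = 7.468 mg/L.
x_c = v t_c = 0.488 m/s × 1.229 d × 86400 s/d = 51800 m ≈ 51.8 km.

t_c ≈ 1.23 d; D_c ≈ 2.73 mg/L; min DO ≈ 7.47 mg/L; x_c ≈ 51.8 km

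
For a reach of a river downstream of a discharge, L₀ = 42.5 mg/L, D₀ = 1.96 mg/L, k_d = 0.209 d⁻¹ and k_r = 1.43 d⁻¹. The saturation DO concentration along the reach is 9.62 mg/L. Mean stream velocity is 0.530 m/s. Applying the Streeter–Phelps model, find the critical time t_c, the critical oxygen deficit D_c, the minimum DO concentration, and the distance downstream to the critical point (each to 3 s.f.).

With k_r/k_d = 6.842 and 1 − D₀(k_r−k_d)/(k_d L₀) = 0.7306,
t_c = ln(6.842 × 0.7306) / (1.43 − 0.209) = ln(4.999) / 1.221 = 1.609/1.221 = 1.318 d.
D_c = (k_d/k_r) L₀ e^(−k_d t_c) = (0.209/1.43) × 42.5 × e^(−0.209×1.318) = 0.1462 × 42.5 × 0.7592 = 4.716 mg/L.
Minimum DO = C_s − D_c = 9.62 − 4.716 = 4.904 mg/L.
x_c = v t_c = 0.530 m/s × 1.318 d × 86400 s/d = 60350 m ≈ 60.3 km.

t_c ≈ 1.32 d; D_c ≈ 4.72 mg/L; min DO ≈ 4.90 mg/L; x_c ≈ 60.3 km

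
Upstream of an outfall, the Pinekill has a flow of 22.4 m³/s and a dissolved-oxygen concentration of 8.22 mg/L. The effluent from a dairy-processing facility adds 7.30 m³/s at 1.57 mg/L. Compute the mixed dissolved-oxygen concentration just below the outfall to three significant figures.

Flow-weighted mixing: C = (Q_r C_r + Q_w C_w)/(Q_r + Q_w)
= (22.4×8.22 + 7.30×1.57)/(22.4 + 7.30) = 195.6/29.70 = 6.585 mg/L.

6.59 mg/L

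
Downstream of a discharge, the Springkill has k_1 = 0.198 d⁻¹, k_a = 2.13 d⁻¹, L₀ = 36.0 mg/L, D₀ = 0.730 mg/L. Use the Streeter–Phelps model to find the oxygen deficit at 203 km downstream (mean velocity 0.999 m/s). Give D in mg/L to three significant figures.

Travel time t = x/v = 203 km / (0.999 m/s) = 203000 m / 0.999 m/s = 203200 s = 2.352 d.
k_1 L₀/(k_a−k_1) = 0.198×36.0/(2.13−0.198) = 7.128/1.932 = 3.689 mg/L.
e^(−k_1 t) = e^(−0.198×2.352) = 0.6277; e^(−k_a t) = e^(−2.13×2.352) = 0.006674.
D = 3.689 × (0.6277 − 0.006674) + 0.730 × 0.006674 = 2.291 + 0.004872 = 2.296 mg/L.

D ≈ 2.30 mg/L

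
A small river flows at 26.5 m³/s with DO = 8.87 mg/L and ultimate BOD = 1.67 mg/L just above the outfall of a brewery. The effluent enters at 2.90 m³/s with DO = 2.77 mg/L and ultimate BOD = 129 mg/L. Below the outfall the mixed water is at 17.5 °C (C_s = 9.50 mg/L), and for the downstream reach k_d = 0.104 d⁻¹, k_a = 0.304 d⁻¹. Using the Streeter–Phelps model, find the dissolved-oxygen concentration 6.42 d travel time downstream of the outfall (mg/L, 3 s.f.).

Mixed DO = (26.5×8.87 + 2.90×2.77)/(26.5+2.90) = 243.1/29.40 = 8.268 mg/L.
Mixed L₀ = (26.5×1.67 + 2.90×129)/(29.40) = 418.4/29.40 = 14.23 mg/L.
Initial deficit D₀ = C_s − DO₀ = 9.50 − 8.268 = 1.232 mg/L.
D(6.42) = [0.104×14.23/(0.304−0.104)](e^(−0.104×6.42) − e^(−0.304×6.42)) + 1.232 e^(−0.304×6.42)
= 7.399 × (0.5129 − 0.1420) + 1.232 × 0.1420 = 2.919 mg/L.
DO = 9.50 − 2.919 = 6.581 mg/L.

DO ≈ 6.58 mg/L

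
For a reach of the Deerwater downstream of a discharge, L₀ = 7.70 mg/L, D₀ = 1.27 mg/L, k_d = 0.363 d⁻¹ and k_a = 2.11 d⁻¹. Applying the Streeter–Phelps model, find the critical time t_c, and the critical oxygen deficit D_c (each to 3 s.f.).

t_c = [1/(k_a−k_d)] ln[(k_a/k_d)(1 − D₀(k_a−k_d)/(k_d L₀))]
= [1/(2.11−0.363)] ln[(2.11/0.363)(1 − 1.27×1.747/(0.363×7.70))]
= (1/1.747) ln[5.813 × 0.2062] = 0.5724 × ln(1.199) = 0.5724 × 0.1812 = 0.1037 d.
D_c = (k_d/k_a) L₀ e^(−k_d t_c) = (0.363/2.11) × 7.70 × e^(−0.363×0.1037) = 0.1720 × 7.70 × 0.9630 = 1.276 mg/L.

t_c ≈ 0.104 d; D_c ≈ 1.28 mg/L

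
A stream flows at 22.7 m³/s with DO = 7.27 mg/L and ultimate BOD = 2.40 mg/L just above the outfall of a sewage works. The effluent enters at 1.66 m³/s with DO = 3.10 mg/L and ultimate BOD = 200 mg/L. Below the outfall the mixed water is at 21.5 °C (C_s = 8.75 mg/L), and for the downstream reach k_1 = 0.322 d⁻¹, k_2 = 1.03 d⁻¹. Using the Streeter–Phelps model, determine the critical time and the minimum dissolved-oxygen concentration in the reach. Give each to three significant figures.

t_c ≈ 1.25 d; minimum DO ≈ 5.43 mg/L

Mixed DO = (22.7×7.27 + 1.66×3.10)/(22.7+1.66) = 170.2/24.36 = 6.986 mg/L.
Mixed L₀ = (22.7×2.40 + 1.66×200)/(24.36) = 386.5/24.36 = 15.87 mg/L.
Initial deficit D₀ = C_s − DO₀ = 8.75 − 6.986 = 1.764 mg/L.
t_c = (1/0.7080) ln[(1.03/0.322)(1 − 1.764×0.7080/(0.322×15.87))] = 1.412 × ln(2.417) = 1.246 d.
D_c = (0.322/1.03) × 15.87 × e^(−0.322×1.246) = 0.3126 × 15.87 × 0.6694 = 3.320 mg/L.
Minimum DO = 8.75 − 3.320 = 5.430 mg/L.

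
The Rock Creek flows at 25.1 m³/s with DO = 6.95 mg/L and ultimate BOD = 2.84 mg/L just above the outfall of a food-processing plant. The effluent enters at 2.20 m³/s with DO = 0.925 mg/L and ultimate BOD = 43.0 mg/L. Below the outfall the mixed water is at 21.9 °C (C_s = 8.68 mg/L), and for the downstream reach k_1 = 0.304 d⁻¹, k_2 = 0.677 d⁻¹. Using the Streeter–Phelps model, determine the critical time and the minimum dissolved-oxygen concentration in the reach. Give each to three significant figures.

t_c ≈ 0.556 d; minimum DO ≈ 6.38 mg/L

Mixed DO = (25.1×6.95 + 2.20×0.925)/(25.1+2.20) = 176.5/27.30 = 6.464 mg/L.
Mixed L₀ = (25.1×2.84 + 2.20×43.0)/(27.30) = 165.9/27.30 = 6.076 mg/L.
Initial deficit D₀ = C_s − DO₀ = 8.68 − 6.464 = 2.216 mg/L.
t_c = (1/0.3730) ln[(0.677/0.304)(1 − 2.216×0.3730/(0.304×6.076))] = 2.681 × ln(1.231) = 0.5565 d.
D_c = (0.304/0.677) × 6.076 × e^(−0.304×0.5565) = 0.4490 × 6.076 × 0.8444 = 2.304 mg/L.
Minimum DO = 8.68 − 2.304 = 6.376 mg/L.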